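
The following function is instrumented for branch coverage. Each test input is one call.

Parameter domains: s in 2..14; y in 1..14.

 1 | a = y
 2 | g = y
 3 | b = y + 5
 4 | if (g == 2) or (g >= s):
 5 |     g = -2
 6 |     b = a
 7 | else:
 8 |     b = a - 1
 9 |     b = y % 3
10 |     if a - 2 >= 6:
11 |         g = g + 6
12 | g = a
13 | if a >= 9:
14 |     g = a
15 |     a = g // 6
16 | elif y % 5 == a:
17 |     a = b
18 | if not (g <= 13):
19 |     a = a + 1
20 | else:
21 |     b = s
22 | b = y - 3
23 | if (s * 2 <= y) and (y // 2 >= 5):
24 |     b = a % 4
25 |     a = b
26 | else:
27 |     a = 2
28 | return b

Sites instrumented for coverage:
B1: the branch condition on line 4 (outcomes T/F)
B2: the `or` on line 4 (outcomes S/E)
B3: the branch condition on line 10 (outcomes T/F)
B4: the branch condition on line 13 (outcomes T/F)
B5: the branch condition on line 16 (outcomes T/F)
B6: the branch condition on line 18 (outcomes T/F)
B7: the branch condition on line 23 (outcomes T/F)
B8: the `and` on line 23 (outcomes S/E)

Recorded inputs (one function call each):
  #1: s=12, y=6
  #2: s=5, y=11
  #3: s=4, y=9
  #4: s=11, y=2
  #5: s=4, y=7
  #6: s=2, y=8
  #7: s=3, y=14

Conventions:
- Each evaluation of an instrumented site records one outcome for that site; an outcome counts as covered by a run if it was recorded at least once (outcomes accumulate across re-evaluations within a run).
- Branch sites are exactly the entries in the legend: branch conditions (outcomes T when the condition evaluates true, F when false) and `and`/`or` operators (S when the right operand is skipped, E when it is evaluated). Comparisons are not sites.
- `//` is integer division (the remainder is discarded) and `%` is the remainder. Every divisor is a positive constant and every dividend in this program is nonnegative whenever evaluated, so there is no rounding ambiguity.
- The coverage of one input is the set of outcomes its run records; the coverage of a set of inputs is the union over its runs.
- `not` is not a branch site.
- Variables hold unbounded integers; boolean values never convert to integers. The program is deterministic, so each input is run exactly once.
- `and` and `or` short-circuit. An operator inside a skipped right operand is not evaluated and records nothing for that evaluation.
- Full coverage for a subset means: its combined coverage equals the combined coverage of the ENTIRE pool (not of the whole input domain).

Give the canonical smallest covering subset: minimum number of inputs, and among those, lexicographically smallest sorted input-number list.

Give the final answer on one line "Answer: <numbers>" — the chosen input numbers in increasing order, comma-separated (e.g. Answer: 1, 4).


test 1 (s=12, y=6) fires B2->E, B1->F, B3->F, B4->F, B5->F, B6->F, B8->S, B7->F; hits B1=F, B2=E, B3=F, B4=F, B5=F, B6=F, B7=F, B8=S
test 2 (s=5, y=11) fires B2->E, B1->T, B4->T, B6->F, B8->E, B7->T; hits B1=T, B2=E, B4=T, B6=F, B7=T, B8=E
test 3 (s=4, y=9) fires B2->E, B1->T, B4->T, B6->F, B8->E, B7->F; hits B1=T, B2=E, B4=T, B6=F, B7=F, B8=E
test 4 (s=11, y=2) fires B2->S, B1->T, B4->F, B5->T, B6->F, B8->S, B7->F; hits B1=T, B2=S, B4=F, B5=T, B6=F, B7=F, B8=S
test 5 (s=4, y=7) fires B2->E, B1->T, B4->F, B5->F, B6->F, B8->S, B7->F; hits B1=T, B2=E, B4=F, B5=F, B6=F, B7=F, B8=S
test 6 (s=2, y=8) fires B2->E, B1->T, B4->F, B5->F, B6->F, B8->E, B7->F; hits B1=T, B2=E, B4=F, B5=F, B6=F, B7=F, B8=E
test 7 (s=3, y=14) fires B2->E, B1->T, B4->T, B6->T, B8->E, B7->T; hits B1=T, B2=E, B4=T, B6=T, B7=T, B8=E
pool-wide coverage (15 outcomes): B1=T, B1=F, B2=S, B2=E, B3=F, B4=T, B4=F, B5=T, B5=F, B6=T, B6=F, B7=T, B7=F, B8=S, B8=E
checked all size-1 subsets: none covers 15 outcomes (max 8/15)
checked all size-2 subsets: none covers 15 outcomes (max 13/15)
size 3: inputs {1, 4, 7} cover all 15 outcomes, and no lexicographically smaller subset of this size does
Answer: 1, 4, 7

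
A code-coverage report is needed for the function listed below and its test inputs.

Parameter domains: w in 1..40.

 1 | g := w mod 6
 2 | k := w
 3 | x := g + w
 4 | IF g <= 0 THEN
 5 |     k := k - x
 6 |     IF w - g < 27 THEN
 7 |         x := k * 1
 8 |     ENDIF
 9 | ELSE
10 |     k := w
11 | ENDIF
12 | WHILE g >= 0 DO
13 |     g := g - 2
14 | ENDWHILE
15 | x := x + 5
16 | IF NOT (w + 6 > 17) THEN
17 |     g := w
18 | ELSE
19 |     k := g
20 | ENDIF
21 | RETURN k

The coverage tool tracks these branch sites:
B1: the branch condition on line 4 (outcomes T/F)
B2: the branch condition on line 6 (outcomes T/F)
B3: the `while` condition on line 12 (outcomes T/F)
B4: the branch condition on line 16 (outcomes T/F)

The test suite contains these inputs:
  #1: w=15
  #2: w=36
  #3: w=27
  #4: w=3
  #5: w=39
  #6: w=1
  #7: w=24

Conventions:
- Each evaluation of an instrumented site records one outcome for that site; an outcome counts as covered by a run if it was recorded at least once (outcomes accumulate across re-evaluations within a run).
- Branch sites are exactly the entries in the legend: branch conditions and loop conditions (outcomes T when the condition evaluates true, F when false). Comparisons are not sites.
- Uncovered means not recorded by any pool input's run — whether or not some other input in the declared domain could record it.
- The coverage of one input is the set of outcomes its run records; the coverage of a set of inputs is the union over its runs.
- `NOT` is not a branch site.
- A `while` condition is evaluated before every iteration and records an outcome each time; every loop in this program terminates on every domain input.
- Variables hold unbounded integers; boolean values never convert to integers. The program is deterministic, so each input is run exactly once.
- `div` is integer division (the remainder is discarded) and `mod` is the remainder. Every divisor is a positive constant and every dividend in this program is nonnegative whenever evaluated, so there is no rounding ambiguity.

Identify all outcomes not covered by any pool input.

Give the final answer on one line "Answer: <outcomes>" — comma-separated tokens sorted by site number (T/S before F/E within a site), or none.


test 1 (w=15) fires B1->F, B3->T, B3->T, B3->F, B4->F; hits B1=F, B3=T, B3=F, B4=F
test 2 (w=36) fires B1->T, B2->F, B3->T, B3->F, B4->F; hits B1=T, B2=F, B3=T, B3=F, B4=F
test 3 (w=27) fires B1->F, B3->T, B3->T, B3->F, B4->F; hits B1=F, B3=T, B3=F, B4=F
test 4 (w=3) fires B1->F, B3->T, B3->T, B3->F, B4->T; hits B1=F, B3=T, B3=F, B4=T
test 5 (w=39) fires B1->F, B3->T, B3->T, B3->F, B4->F; hits B1=F, B3=T, B3=F, B4=F
test 6 (w=1) fires B1->F, B3->T, B3->F, B4->T; hits B1=F, B3=T, B3=F, B4=T
test 7 (w=24) fires B1->T, B2->T, B3->T, B3->F, B4->F; hits B1=T, B2=T, B3=T, B3=F, B4=F
union over the pool: B1=T, B1=F, B2=T, B2=F, B3=T, B3=F, B4=T, B4=F
uncovered (0 of 8): none
Answer: none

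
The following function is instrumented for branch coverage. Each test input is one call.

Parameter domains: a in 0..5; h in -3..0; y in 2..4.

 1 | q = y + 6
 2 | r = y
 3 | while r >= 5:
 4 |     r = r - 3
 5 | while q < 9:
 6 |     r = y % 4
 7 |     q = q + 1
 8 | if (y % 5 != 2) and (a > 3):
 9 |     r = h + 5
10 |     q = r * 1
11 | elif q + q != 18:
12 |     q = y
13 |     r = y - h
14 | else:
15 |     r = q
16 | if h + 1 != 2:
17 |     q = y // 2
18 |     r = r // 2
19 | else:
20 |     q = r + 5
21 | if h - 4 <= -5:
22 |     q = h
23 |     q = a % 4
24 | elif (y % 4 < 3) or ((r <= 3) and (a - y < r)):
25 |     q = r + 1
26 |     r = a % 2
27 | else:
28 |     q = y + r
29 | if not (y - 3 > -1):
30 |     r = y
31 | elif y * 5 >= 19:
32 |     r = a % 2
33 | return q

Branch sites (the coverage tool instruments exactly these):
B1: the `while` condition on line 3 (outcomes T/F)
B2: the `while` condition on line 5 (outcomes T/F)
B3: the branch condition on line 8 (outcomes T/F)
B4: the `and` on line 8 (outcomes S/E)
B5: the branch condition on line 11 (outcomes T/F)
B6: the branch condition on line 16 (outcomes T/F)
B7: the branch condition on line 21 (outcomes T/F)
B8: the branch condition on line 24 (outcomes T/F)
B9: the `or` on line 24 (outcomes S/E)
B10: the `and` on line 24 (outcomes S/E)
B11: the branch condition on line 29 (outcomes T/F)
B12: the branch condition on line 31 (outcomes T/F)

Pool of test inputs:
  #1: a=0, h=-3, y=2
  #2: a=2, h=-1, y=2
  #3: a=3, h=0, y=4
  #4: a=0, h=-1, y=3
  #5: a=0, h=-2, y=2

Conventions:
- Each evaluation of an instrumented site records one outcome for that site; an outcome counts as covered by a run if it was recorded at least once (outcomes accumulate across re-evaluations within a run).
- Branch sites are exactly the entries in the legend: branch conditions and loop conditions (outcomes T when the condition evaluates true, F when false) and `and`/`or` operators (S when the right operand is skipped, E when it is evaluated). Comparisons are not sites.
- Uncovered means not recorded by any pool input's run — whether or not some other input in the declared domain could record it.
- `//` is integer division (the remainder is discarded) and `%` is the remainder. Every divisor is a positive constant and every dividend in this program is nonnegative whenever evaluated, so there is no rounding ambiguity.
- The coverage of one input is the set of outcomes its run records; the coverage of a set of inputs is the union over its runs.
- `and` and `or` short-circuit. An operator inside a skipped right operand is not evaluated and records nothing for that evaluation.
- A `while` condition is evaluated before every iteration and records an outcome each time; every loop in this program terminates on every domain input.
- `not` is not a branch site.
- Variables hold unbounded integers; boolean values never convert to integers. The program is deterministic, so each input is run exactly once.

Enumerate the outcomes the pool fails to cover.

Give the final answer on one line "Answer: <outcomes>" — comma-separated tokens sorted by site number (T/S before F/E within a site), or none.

input #1, a=0, h=-3, y=2: events B1->F, B2->T, B2->F, B4->S, B3->F, B5->F, B6->T, B7->T, B11->T; outcomes B1=F, B2=T, B2=F, B3=F, B4=S, B5=F, B6=T, B7=T, B11=T
input #2, a=2, h=-1, y=2: events B1->F, B2->T, B2->F, B4->S, B3->F, B5->F, B6->T, B7->T, B11->T; outcomes B1=F, B2=T, B2=F, B3=F, B4=S, B5=F, B6=T, B7=T, B11=T
input #3, a=3, h=0, y=4: events B1->F, B2->F, B4->E, B3->F, B5->T, B6->T, B7->F, B9->S, B8->T, B11->F, B12->T; outcomes B1=F, B2=F, B3=F, B4=E, B5=T, B6=T, B7=F, B8=T, B9=S, B11=F, B12=T
input #4, a=0, h=-1, y=3: events B1->F, B2->F, B4->E, B3->F, B5->F, B6->T, B7->T, B11->F, B12->F; outcomes B1=F, B2=F, B3=F, B4=E, B5=F, B6=T, B7=T, B11=F, B12=F
input #5, a=0, h=-2, y=2: events B1->F, B2->T, B2->F, B4->S, B3->F, B5->F, B6->T, B7->T, B11->T; outcomes B1=F, B2=T, B2=F, B3=F, B4=S, B5=F, B6=T, B7=T, B11=T
union over the pool: B1=F, B2=T, B2=F, B3=F, B4=S, B4=E, B5=T, B5=F, B6=T, B7=T, B7=F, B8=T, B9=S, B11=T, B11=F, B12=T, B12=F
uncovered (7 of 24): B1=T, B3=T, B6=F, B8=F, B9=E, B10=S, B10=E

Answer: B1=T, B3=T, B6=F, B8=F, B9=E, B10=S, B10=E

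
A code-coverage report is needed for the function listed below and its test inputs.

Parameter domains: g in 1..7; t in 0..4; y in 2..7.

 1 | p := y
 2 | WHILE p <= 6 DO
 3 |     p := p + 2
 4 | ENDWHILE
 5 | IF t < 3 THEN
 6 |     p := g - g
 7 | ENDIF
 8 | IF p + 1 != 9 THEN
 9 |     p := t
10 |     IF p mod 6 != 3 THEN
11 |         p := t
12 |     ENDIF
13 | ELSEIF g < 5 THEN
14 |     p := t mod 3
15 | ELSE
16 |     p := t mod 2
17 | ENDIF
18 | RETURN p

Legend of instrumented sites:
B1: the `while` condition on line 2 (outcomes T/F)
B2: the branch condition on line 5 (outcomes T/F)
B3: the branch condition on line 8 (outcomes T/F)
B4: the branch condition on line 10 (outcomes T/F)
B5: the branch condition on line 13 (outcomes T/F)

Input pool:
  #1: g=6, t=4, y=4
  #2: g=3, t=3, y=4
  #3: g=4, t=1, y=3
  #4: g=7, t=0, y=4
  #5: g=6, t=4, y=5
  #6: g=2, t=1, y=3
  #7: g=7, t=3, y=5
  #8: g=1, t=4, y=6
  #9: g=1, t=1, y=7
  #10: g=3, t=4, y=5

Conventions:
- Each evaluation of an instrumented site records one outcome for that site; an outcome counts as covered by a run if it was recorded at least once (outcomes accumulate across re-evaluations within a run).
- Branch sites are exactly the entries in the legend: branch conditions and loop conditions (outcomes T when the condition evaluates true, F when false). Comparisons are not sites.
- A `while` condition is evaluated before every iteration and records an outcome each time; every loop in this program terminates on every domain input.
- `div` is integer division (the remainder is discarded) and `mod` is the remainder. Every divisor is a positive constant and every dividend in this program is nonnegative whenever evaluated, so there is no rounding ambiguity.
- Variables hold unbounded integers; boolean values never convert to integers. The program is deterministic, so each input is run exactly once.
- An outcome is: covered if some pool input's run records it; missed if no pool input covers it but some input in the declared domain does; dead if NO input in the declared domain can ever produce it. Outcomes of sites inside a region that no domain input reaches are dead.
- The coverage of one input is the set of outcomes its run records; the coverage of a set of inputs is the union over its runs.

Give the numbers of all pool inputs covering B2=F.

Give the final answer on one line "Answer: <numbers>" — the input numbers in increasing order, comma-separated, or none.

input #1 (g=6, t=4, y=4): covers B2=F
input #2 (g=3, t=3, y=4): covers B2=F
input #3 (g=4, t=1, y=3): misses B2=F
input #4 (g=7, t=0, y=4): misses B2=F
input #5 (g=6, t=4, y=5): covers B2=F
input #6 (g=2, t=1, y=3): misses B2=F
input #7 (g=7, t=3, y=5): covers B2=F
input #8 (g=1, t=4, y=6): covers B2=F
input #9 (g=1, t=1, y=7): misses B2=F
input #10 (g=3, t=4, y=5): covers B2=F

Answer: 1, 2, 5, 7, 8, 10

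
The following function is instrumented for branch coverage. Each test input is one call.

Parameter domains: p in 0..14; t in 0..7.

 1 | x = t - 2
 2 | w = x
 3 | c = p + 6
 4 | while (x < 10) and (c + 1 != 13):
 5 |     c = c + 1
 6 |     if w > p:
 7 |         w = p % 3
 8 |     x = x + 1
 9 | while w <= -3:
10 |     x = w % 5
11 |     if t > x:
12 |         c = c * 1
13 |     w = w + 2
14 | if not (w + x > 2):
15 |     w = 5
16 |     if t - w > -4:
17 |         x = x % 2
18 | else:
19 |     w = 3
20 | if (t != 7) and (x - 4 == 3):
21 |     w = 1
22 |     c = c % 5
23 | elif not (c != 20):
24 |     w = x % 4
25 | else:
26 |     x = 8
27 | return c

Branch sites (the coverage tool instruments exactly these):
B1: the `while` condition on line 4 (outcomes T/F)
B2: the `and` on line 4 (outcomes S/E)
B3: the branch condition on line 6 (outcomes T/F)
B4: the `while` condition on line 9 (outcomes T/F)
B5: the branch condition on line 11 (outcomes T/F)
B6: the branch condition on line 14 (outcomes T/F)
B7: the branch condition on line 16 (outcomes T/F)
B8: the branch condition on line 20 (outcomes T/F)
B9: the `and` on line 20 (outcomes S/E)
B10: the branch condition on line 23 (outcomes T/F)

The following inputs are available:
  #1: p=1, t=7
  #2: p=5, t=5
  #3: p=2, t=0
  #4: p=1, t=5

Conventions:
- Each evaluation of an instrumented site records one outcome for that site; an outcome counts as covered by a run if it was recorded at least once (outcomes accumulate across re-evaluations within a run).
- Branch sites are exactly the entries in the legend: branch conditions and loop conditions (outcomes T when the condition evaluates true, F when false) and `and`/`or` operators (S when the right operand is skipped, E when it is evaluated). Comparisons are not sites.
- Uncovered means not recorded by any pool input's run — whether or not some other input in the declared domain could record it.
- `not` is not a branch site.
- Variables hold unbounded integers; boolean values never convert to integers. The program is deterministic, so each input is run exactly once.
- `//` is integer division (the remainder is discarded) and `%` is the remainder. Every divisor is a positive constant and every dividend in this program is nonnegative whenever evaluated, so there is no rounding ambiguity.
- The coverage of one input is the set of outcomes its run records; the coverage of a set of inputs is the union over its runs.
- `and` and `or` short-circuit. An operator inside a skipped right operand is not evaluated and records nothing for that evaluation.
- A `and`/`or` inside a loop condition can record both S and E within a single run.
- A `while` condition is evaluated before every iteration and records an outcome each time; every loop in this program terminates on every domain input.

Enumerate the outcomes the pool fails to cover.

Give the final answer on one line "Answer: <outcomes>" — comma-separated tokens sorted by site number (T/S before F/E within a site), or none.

run #1 (p=1, t=7) runs B2->E, B1->T, B3->T, B2->E, B1->T, B3->F, B2->E, B1->T, B3->F, B2->E, B1->T, B3->F, B2->E, B1->T, ...; records B1=T, B1=F, B2=S, B2=E, B3=T, B3=F, B4=F, B6=F, B8=F, B9=S, B10=F
run #2 (p=5, t=5) runs B2->E, B1->T, B3->F, B2->E, B1->F, B4->F, B6->F, B9->E, B8->F, B10->F; records B1=T, B1=F, B2=E, B3=F, B4=F, B6=F, B8=F, B9=E, B10=F
run #3 (p=2, t=0) runs B2->E, B1->T, B3->F, B2->E, B1->T, B3->F, B2->E, B1->T, B3->F, B2->E, B1->T, B3->F, B2->E, B1->F, ...; records B1=T, B1=F, B2=E, B3=F, B4=F, B6=T, B7=F, B8=F, B9=E, B10=F
run #4 (p=1, t=5) runs B2->E, B1->T, B3->T, B2->E, B1->T, B3->F, B2->E, B1->T, B3->F, B2->E, B1->T, B3->F, B2->E, B1->T, ...; records B1=T, B1=F, B2=E, B3=T, B3=F, B4=F, B6=F, B8=F, B9=E, B10=F
union over the pool: B1=T, B1=F, B2=S, B2=E, B3=T, B3=F, B4=F, B6=T, B6=F, B7=F, B8=F, B9=S, B9=E, B10=F
uncovered (6 of 20): B4=T, B5=T, B5=F, B7=T, B8=T, B10=T

Answer: B4=T, B5=T, B5=F, B7=T, B8=T, B10=T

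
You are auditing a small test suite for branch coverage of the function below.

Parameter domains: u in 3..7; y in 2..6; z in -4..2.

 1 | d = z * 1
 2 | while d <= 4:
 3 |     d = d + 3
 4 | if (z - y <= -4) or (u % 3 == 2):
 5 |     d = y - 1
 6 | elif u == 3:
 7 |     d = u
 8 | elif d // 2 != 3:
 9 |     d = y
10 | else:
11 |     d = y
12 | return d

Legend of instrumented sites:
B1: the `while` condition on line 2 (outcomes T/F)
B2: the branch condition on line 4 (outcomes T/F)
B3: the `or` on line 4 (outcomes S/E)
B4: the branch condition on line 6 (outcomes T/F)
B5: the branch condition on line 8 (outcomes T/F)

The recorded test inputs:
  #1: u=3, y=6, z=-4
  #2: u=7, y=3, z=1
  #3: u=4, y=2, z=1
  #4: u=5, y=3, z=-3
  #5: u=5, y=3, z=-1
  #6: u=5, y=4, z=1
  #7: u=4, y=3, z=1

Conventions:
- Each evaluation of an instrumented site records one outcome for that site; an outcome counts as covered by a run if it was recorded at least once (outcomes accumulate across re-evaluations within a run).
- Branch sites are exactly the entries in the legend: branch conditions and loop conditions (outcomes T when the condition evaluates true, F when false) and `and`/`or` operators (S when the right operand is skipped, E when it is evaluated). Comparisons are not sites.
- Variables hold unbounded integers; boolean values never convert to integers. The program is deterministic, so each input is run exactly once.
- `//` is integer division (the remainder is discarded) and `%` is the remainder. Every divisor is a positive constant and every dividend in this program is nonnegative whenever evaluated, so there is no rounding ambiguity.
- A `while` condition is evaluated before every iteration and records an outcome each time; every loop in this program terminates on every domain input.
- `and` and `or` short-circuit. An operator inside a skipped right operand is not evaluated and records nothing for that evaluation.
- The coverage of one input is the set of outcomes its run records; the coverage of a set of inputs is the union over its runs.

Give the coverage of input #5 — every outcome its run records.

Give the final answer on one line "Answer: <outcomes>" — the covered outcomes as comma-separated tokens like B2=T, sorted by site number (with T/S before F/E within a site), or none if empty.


Event log for input #5 (u=5, y=3, z=-1):
  B1->T, B1->T, B1->F, B3->S, B2->T
deduplicating events, the covered set is: B1=T, B1=F, B2=T, B3=S
Answer: B1=T, B1=F, B2=T, B3=S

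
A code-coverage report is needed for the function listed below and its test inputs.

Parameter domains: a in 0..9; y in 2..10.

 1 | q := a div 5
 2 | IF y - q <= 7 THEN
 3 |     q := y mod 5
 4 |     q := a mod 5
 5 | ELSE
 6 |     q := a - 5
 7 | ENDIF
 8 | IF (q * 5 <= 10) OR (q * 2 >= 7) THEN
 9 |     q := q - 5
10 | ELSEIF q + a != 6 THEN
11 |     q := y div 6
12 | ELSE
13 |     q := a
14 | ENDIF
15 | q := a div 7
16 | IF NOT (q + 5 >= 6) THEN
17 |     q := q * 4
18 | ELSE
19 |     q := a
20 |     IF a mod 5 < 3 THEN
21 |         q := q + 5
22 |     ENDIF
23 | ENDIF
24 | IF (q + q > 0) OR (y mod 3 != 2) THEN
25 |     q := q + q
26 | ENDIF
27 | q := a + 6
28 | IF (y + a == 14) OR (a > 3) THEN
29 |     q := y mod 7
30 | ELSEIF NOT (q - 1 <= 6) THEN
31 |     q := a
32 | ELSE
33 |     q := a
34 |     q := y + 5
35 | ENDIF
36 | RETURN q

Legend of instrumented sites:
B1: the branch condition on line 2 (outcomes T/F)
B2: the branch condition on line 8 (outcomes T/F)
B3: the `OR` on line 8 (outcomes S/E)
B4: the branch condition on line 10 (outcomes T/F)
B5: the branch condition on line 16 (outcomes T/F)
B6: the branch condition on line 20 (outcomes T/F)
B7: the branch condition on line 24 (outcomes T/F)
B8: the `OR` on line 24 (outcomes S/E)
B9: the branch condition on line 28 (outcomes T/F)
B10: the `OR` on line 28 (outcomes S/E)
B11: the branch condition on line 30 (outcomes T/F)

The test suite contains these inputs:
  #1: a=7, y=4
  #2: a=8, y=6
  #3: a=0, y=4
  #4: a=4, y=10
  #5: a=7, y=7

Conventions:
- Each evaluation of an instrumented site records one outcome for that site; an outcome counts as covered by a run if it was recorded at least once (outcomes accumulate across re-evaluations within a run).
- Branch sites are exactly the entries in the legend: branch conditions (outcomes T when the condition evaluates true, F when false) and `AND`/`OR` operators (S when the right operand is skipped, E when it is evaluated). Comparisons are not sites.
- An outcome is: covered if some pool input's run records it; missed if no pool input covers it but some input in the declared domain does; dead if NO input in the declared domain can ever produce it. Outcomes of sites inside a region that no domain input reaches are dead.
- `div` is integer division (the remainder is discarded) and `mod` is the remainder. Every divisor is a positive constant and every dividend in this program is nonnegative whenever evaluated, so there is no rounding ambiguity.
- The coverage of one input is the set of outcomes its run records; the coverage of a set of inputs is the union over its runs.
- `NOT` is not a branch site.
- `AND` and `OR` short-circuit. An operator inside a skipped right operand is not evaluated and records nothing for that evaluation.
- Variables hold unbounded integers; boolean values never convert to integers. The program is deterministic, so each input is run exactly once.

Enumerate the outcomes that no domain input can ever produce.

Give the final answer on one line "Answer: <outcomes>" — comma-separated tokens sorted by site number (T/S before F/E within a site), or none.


exhaustive pass over the 90-input domain:
  reachable outcomes have witnesses, e.g. B1=T (e.g. a=0, y=2), B1=F (e.g. a=0, y=8), B2=T (e.g. a=0, y=2), B2=F (e.g. a=3, y=2)
Answer: none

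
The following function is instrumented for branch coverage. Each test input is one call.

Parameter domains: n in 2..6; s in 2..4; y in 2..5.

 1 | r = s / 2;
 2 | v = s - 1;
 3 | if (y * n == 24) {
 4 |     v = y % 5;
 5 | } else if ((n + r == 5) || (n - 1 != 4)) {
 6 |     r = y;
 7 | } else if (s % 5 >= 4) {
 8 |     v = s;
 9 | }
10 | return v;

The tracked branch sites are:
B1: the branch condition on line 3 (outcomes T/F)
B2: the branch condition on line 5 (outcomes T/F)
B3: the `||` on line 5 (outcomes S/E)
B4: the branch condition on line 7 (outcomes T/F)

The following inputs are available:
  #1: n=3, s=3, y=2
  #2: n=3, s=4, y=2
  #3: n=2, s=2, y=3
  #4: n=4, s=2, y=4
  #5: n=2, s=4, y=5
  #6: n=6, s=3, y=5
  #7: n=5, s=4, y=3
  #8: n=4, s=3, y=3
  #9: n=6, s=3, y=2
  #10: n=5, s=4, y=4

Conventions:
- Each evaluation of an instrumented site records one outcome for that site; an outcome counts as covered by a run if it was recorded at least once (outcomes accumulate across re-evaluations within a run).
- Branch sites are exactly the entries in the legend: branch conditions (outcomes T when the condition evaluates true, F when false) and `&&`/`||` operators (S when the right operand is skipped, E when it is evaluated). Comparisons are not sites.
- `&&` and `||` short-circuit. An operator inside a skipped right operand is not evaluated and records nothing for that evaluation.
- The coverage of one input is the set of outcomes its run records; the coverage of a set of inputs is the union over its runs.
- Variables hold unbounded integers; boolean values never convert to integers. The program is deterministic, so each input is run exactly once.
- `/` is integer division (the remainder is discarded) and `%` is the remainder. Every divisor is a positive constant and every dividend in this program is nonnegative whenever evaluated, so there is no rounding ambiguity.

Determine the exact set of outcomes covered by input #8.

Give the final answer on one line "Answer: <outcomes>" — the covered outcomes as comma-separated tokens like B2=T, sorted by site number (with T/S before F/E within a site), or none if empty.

Tracing the run of input #8 (n=4, s=3, y=3):
  B1->F, B3->S, B2->T
collecting distinct outcomes: B1=F, B2=T, B3=S

Answer: B1=F, B2=T, B3=S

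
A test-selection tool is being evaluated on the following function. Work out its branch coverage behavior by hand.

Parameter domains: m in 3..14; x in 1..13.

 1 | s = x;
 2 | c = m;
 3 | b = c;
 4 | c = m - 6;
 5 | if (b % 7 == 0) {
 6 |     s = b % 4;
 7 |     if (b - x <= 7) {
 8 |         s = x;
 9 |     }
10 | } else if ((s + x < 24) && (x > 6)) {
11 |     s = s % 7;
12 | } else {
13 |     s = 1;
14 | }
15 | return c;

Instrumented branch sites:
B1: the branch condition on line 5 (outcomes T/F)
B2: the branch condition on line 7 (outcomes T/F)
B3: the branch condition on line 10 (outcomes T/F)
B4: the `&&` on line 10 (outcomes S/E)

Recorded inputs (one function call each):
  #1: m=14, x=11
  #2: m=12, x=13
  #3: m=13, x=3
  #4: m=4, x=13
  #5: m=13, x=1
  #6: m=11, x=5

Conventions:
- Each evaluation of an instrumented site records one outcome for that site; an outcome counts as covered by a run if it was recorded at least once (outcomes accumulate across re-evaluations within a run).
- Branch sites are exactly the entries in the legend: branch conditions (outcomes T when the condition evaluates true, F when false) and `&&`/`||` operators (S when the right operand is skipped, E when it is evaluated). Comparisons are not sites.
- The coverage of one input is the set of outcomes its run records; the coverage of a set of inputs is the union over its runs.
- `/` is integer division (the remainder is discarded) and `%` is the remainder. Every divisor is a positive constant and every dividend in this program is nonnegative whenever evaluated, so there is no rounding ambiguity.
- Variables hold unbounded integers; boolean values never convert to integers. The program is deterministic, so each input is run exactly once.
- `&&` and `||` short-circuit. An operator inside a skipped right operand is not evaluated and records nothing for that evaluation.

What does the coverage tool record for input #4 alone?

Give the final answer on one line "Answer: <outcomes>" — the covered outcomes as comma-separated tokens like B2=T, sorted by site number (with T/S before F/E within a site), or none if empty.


Tracing the run of input #4 (m=4, x=13):
  B1->F, B4->S, B3->F
distinct outcomes covered: B1=F, B3=F, B4=S
Answer: B1=F, B3=F, B4=S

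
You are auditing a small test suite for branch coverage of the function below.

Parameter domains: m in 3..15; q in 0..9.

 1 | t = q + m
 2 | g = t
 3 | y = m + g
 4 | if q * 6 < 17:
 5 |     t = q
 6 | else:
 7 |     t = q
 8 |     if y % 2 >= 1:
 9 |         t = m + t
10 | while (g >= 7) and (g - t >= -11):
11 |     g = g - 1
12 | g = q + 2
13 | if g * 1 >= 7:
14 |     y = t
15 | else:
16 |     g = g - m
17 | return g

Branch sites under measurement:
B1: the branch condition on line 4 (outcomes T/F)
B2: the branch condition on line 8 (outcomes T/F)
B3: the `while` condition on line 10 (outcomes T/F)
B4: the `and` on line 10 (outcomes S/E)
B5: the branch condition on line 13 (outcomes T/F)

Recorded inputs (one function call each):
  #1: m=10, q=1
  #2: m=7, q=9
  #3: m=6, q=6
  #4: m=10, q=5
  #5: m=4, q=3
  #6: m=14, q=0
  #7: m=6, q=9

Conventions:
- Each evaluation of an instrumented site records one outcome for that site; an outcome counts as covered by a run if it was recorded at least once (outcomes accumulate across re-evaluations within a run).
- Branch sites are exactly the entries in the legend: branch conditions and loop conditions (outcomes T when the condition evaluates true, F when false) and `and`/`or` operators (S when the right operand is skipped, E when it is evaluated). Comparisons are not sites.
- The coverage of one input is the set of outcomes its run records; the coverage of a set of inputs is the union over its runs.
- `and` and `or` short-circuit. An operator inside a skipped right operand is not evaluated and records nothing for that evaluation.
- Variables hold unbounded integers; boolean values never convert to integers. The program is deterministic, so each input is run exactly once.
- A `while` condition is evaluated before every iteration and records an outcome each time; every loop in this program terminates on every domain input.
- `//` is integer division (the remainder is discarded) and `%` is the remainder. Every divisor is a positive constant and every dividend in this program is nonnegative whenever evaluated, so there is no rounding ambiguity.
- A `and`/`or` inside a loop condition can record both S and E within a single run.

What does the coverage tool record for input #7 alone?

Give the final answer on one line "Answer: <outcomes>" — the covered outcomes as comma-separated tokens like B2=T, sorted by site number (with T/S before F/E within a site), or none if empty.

Simulating input #7 (m=6, q=9) step by step:
  B1->F, B2->T, B4->E, B3->T, B4->E, B3->T, B4->E, B3->T, B4->E, B3->T
  B4->E, B3->T, B4->E, B3->T, B4->E, B3->T, B4->E, B3->T, B4->E, B3->T
  B4->S, B3->F, B5->T
deduplicating events, the covered set is: B1=F, B2=T, B3=T, B3=F, B4=S, B4=E, B5=T

Answer: B1=F, B2=T, B3=T, B3=F, B4=S, B4=E, B5=T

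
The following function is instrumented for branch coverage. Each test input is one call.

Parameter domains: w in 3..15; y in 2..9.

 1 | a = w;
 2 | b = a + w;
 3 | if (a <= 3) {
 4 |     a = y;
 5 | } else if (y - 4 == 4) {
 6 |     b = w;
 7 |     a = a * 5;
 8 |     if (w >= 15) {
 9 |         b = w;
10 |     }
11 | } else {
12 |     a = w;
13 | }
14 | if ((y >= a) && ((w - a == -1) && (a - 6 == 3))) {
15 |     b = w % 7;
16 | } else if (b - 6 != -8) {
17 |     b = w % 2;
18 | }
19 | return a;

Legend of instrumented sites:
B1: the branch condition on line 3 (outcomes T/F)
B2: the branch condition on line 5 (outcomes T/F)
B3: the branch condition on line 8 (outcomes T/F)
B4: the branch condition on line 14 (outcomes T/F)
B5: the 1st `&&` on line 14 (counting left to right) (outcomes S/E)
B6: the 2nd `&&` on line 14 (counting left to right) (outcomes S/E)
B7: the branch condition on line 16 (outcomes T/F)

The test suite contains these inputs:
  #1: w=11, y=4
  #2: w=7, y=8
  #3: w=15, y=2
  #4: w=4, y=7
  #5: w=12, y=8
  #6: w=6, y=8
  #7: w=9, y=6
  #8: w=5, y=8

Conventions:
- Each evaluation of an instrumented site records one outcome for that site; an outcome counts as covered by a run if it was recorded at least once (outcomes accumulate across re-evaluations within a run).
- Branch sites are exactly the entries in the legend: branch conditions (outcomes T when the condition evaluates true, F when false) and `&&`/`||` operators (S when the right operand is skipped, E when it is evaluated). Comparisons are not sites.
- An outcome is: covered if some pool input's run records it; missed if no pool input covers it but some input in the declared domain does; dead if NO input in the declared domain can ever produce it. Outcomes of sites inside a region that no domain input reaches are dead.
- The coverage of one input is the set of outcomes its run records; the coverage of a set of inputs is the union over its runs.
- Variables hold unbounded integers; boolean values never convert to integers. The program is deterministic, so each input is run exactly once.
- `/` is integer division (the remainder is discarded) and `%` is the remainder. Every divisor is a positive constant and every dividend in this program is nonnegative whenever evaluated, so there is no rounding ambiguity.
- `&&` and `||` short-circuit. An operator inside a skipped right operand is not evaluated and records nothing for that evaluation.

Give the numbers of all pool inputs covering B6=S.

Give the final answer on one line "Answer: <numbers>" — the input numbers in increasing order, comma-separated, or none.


input #1 (w=11, y=4): does not record B6=S
input #2 (w=7, y=8): does not record B6=S
input #3 (w=15, y=2): does not record B6=S
input #4 (w=4, y=7): records B6=S
input #5 (w=12, y=8): does not record B6=S
input #6 (w=6, y=8): does not record B6=S
input #7 (w=9, y=6): does not record B6=S
input #8 (w=5, y=8): does not record B6=S
Answer: 4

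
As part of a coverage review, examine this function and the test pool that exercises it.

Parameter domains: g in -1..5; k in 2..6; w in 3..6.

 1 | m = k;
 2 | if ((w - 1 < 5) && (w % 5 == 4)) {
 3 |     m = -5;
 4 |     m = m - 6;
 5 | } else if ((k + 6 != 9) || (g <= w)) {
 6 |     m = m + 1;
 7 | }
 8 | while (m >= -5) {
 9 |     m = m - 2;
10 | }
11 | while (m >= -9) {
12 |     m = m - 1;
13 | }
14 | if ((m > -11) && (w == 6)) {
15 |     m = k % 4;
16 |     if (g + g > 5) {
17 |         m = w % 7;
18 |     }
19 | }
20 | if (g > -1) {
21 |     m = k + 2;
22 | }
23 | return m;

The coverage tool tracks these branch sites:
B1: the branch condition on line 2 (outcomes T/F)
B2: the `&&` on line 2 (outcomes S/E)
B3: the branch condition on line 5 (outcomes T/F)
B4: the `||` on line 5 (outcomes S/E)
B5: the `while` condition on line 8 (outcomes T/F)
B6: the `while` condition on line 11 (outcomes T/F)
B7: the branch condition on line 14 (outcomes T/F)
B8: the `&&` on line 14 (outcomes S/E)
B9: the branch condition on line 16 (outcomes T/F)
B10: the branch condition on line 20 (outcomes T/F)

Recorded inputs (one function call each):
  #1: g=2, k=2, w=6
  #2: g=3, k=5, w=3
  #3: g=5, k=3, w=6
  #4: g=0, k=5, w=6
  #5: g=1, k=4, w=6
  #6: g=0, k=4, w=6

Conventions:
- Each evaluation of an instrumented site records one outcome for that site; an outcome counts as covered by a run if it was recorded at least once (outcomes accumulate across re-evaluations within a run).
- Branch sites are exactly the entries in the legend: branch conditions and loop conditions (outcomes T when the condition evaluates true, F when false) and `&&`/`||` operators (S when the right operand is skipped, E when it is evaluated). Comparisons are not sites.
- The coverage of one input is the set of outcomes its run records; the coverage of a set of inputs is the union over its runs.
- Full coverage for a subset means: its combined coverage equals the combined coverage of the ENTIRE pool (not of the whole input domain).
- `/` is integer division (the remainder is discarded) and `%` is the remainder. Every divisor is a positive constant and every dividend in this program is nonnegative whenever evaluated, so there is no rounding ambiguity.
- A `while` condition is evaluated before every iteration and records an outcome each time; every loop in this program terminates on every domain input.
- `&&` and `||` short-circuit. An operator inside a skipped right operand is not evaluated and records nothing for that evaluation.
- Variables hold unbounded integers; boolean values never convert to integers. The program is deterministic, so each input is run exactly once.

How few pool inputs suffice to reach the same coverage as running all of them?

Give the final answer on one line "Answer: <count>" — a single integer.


input #1, g=2, k=2, w=6: events B2->S, B1->F, B4->S, B3->T, B5->T, B5->T, B5->T, B5->T, B5->T, B5->F, B6->T, B6->T, B6->T, B6->F, ...; outcomes B1=F, B2=S, B3=T, B4=S, B5=T, B5=F, B6=T, B6=F, B7=T, B8=E, B9=F, B10=T
input #2, g=3, k=5, w=3: events B2->E, B1->F, B4->S, B3->T, B5->T, B5->T, B5->T, B5->T, B5->T, B5->T, B5->F, B6->T, B6->T, B6->T, ...; outcomes B1=F, B2=E, B3=T, B4=S, B5=T, B5=F, B6=T, B6=F, B7=F, B8=E, B10=T
input #3, g=5, k=3, w=6: events B2->S, B1->F, B4->E, B3->T, B5->T, B5->T, B5->T, B5->T, B5->T, B5->F, B6->T, B6->T, B6->T, B6->T, ...; outcomes B1=F, B2=S, B3=T, B4=E, B5=T, B5=F, B6=T, B6=F, B7=T, B8=E, B9=T, B10=T
input #4, g=0, k=5, w=6: events B2->S, B1->F, B4->S, B3->T, B5->T, B5->T, B5->T, B5->T, B5->T, B5->T, B5->F, B6->T, B6->T, B6->T, ...; outcomes B1=F, B2=S, B3=T, B4=S, B5=T, B5=F, B6=T, B6=F, B7=T, B8=E, B9=F, B10=T
input #5, g=1, k=4, w=6: events B2->S, B1->F, B4->S, B3->T, B5->T, B5->T, B5->T, B5->T, B5->T, B5->T, B5->F, B6->T, B6->T, B6->T, ...; outcomes B1=F, B2=S, B3=T, B4=S, B5=T, B5=F, B6=T, B6=F, B7=T, B8=E, B9=F, B10=T
input #6, g=0, k=4, w=6: events B2->S, B1->F, B4->S, B3->T, B5->T, B5->T, B5->T, B5->T, B5->T, B5->T, B5->F, B6->T, B6->T, B6->T, ...; outcomes B1=F, B2=S, B3=T, B4=S, B5=T, B5=F, B6=T, B6=F, B7=T, B8=E, B9=F, B10=T
together the pool reaches 16 outcomes: B1=F, B2=S, B2=E, B3=T, B4=S, B4=E, B5=T, B5=F, B6=T, B6=F, B7=T, B7=F, B8=E, B9=T, B9=F, B10=T
size 1 is not enough: best union over all size-1 subsets is 12/16
size 2 is not enough: best union over all size-2 subsets is 15/16
inputs {1, 2, 3} (size 3) cover everything; no size-3 subset with a lexicographically smaller index list covers all 16
Answer: 3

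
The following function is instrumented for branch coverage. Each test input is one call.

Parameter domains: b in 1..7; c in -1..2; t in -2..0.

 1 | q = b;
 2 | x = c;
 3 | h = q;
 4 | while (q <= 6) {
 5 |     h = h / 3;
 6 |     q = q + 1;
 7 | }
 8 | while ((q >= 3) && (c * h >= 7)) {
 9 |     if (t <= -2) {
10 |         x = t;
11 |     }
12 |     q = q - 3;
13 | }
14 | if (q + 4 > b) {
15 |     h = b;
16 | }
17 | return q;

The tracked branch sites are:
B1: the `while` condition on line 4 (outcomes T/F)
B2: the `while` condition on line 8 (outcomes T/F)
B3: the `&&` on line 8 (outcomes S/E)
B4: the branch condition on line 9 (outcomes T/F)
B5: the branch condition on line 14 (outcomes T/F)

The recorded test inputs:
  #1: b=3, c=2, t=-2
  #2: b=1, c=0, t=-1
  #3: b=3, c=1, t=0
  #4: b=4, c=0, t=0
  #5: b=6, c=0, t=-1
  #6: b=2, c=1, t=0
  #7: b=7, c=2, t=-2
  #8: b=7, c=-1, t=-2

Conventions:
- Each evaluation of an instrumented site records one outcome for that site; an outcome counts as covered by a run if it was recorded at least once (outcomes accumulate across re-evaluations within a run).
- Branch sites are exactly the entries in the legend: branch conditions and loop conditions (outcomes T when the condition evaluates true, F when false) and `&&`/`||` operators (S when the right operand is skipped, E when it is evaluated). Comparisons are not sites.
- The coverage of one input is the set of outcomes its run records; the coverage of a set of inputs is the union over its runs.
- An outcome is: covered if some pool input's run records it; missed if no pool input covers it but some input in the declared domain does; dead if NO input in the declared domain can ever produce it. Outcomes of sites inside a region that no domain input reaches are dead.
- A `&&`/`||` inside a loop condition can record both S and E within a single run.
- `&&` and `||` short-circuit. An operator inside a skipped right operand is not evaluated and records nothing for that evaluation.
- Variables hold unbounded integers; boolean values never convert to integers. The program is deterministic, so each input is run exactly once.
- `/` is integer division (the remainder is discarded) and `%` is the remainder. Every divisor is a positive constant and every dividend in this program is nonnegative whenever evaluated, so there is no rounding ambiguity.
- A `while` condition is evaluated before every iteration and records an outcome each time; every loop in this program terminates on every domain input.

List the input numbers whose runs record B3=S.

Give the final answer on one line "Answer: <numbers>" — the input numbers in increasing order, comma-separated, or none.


input #1 (b=3, c=2, t=-2): never hits B3=S
input #2 (b=1, c=0, t=-1): never hits B3=S
input #3 (b=3, c=1, t=0): never hits B3=S
input #4 (b=4, c=0, t=0): never hits B3=S
input #5 (b=6, c=0, t=-1): never hits B3=S
input #6 (b=2, c=1, t=0): never hits B3=S
input #7 (b=7, c=2, t=-2): hits B3=S
input #8 (b=7, c=-1, t=-2): never hits B3=S
Answer: 7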